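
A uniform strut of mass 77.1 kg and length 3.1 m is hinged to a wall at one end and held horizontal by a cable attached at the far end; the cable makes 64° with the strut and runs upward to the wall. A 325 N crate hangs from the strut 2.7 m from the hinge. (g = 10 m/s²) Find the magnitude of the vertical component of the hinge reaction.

Take torques about the hinge: T sin 64° · 3.1 = 77.1×10×1.55 + 325×2.7 = 2072.6 N·m.
So T = 2072.6 / (0.8988 × 3.1) = 743.85 N.
ΣF_y = 0: H_y = (77.1×10 + 325) − T sin 64° = 1096 − 668.56 = 427.44 N.

|H_y| ≈ 427 N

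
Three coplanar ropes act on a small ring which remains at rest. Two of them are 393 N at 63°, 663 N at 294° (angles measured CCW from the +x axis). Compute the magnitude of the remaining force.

Sum the known components: ΣF_x = 448.1 N, ΣF_y = -255.5 N.
For equilibrium the remaining force must supply (−ΣF_x, −ΣF_y) = (-448.1, 255.5) N.
Magnitude = √((-448.1)² + (255.5)²) = 515.8 N; direction = atan2(255.5, -448.1) = 150.3°.

F ≈ 516 N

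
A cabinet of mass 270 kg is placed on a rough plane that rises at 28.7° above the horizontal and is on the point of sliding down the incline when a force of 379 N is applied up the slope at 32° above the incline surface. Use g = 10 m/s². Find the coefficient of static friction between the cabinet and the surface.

On the verge of sliding down the incline, friction is at its maximum μN and acts up the slope.
Perpendicular to incline: N = W cos 28.7° − P sin 32° = 2368 − 200.8 = 2167 N.
Along incline: P cos 32° + μN = W sin 28.7° → μ = (W sin 28.7° − P cos 32°) / N = 0.4499.

μ ≈ 0.450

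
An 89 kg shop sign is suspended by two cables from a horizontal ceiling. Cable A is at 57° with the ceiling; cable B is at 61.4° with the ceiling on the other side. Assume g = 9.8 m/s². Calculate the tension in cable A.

T_A ≈ 475 N

Weight W = 89 × 9.8 = 872.2 N acts straight down.
Horizontal: T_A cos 57° = T_B cos 61.4°  →  T_B = 1.138 T_A.
Vertical: T_A sin 57° + T_B sin 61.4° = 872.2.
Substituting the horizontal relation into the vertical equation gives 1.838 T_A = 872.2, so T_A = 474.6 N.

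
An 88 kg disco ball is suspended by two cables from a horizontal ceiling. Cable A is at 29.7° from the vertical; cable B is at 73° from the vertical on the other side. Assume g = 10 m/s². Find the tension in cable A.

T_A ≈ 863 N

Angles from the horizontal: cable A is 90° − 29.7° = 60.3°, cable B is 90° − 73° = 17°.
Weight W = 88 × 10 = 880 N acts straight down.
Horizontal: T_A cos 60.3° = T_B cos 17°  →  T_B = 0.5181 T_A.
Vertical: T_A sin 60.3° + T_B sin 17° = 880.
Substituting the horizontal relation into the vertical equation gives 1.02 T_A = 880, so T_A = 862.7 N.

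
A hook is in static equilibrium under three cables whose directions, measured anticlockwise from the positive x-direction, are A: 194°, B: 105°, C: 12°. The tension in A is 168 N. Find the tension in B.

T_B ≈ 5.87 N

Resolve: ΣF_x = 168 cos 194° + T_B cos 105° + T_C cos 12° = 0.
        ΣF_y = 168 sin 194° + T_B sin 105° + T_C sin 12° = 0.
The known terms sum to (-163, -40.64) N, so -0.2588 T_B + 0.9781 T_C = 163 and 0.9659 T_B + 0.2079 T_C = 40.64.
Solving simultaneously: T_B = 5.871 N, T_C = 168.2 N.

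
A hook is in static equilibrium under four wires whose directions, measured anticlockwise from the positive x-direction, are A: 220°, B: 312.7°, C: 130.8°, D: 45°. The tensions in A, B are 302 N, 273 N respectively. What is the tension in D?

T_D ≈ 294 N

Resolve: ΣF_x = 302 cos 220° + 273 cos 312.7° + T_C cos 130.8° + T_D cos 45° = 0.
        ΣF_y = 302 sin 220° + 273 sin 312.7° + T_C sin 130.8° + T_D sin 45° = 0.
The known terms sum to (-46.21, -394.8) N, so -0.6534 T_C + 0.7071 T_D = 46.21 and 0.7570 T_C + 0.7071 T_D = 394.8.
Solving simultaneously: T_C = 247.1 N, T_D = 293.7 N.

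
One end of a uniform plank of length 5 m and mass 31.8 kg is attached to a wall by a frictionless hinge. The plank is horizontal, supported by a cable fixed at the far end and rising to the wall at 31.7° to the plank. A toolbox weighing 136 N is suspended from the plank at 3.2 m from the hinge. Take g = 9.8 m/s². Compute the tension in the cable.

Take torques about the hinge: T sin 31.7° · 5 = 31.8×9.8×2.5 + 136×3.2 = 1214.3 N·m.
So T = 1214.3 / (0.5255 × 5) = 462.18 N.

T ≈ 462 N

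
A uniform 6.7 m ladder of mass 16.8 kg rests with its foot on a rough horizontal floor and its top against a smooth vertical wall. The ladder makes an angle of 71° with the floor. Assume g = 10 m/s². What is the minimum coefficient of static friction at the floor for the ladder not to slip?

ΣF_y = 0: N_floor = 16.8×10 = 168 N.
Torques about the foot: N_wall · 6.7 sin 71° = 16.8×10×3.35 cos 71° → N_wall = 28.924 N.
ΣF_x = 0: f_floor = N_wall = 28.924 N.
μ_min = f_floor / N_floor = 28.924 / 168 = 0.1722.

μ_min ≈ 0.172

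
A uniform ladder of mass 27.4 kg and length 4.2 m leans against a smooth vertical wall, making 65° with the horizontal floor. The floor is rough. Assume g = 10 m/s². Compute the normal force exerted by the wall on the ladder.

N_wall ≈ 63.9 N

Torques about the foot: N_wall · 4.2 sin 65° = 27.4×10×2.1 cos 65° → N_wall = 63.884 N.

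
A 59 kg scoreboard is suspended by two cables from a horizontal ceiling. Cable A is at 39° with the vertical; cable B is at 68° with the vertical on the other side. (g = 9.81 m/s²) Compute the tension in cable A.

T_A ≈ 561 N

Angles from the horizontal: cable A is 90° − 39° = 51°, cable B is 90° − 68° = 22°.
Weight W = 59 × 9.81 = 578.8 N acts straight down.
Horizontal: T_A cos 51° = T_B cos 22°  →  T_B = 0.6787 T_A.
Vertical: T_A sin 51° + T_B sin 22° = 578.8.
Substituting the horizontal relation into the vertical equation gives 1.031 T_A = 578.8, so T_A = 561.2 N.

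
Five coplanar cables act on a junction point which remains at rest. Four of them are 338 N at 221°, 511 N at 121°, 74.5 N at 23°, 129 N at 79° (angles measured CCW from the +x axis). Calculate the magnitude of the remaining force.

F ≈ 565 N

Sum the known components: ΣF_x = -425.1 N, ΣF_y = 372 N.
For equilibrium the remaining force must supply (−ΣF_x, −ΣF_y) = (425.1, -372) N.
Magnitude = √((425.1)² + (-372)²) = 564.9 N; direction = atan2(-372, 425.1) = 318.8°.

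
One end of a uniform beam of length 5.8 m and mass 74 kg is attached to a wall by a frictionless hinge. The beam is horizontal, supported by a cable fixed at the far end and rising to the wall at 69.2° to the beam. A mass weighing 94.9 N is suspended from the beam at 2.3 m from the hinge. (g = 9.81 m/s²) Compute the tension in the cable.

Take torques about the hinge: T sin 69.2° · 5.8 = 74×9.81×2.9 + 94.9×2.3 = 2323.5 N·m.
So T = 2323.5 / (0.9348 × 5.8) = 428.53 N.

T ≈ 429 N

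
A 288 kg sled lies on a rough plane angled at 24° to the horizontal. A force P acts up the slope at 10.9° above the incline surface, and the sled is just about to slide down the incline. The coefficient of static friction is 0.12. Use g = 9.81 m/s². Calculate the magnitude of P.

On the verge of sliding down the incline, friction equals μN and acts up the slope.
Perpendicular: N + P sin 10.9° = W cos 24° = 2581 N.
Along incline: P cos 10.9° + μN = W sin 24° with W sin 24° = 1149 N.
Solving the pair for P and N: P = 875.1 N, N = 2416 N (and f = μN = 289.9 N).

P ≈ 875 N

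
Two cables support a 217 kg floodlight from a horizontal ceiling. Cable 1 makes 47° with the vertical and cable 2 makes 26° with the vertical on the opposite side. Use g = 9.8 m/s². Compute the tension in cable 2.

Angles from the horizontal: cable 1 is 90° − 47° = 43°, cable 2 is 90° − 26° = 64°.
Weight W = 217 × 9.8 = 2127 N acts straight down.
Horizontal: T_1 cos 43° = T_2 cos 64°  →  T_1 = 0.5994 T_2.
Vertical: T_1 sin 43° + T_2 sin 64° = 2127.
Substituting the horizontal relation into the vertical equation gives 1.308 T_2 = 2127, so T_2 = 1626 N.

T_2 ≈ 1630 N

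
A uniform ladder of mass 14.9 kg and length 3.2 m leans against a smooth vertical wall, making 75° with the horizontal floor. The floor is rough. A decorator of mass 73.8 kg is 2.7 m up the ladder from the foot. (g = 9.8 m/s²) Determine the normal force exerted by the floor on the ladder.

N_floor ≈ 869 N

ΣF_y = 0: N_floor = 14.9×9.8 + 73.8×9.8 = 869.26 N.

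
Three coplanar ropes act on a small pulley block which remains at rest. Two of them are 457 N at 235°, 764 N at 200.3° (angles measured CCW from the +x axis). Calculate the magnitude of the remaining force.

Sum the known components: ΣF_x = -978.7 N, ΣF_y = -639.4 N.
For equilibrium the remaining force must supply (−ΣF_x, −ΣF_y) = (978.7, 639.4) N.
Magnitude = √((978.7)² + (639.4)²) = 1169 N; direction = atan2(639.4, 978.7) = 33.2°.

F ≈ 1170 N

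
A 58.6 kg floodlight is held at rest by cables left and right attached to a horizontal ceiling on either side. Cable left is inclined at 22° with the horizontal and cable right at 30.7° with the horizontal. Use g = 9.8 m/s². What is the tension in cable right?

T_right ≈ 669 N

Weight W = 58.6 × 9.8 = 574.3 N acts straight down.
Horizontal: T_left cos 22° = T_right cos 30.7°  →  T_left = 0.9274 T_right.
Vertical: T_left sin 22° + T_right sin 30.7° = 574.3.
Substituting the horizontal relation into the vertical equation gives 0.8579 T_right = 574.3, so T_right = 669.4 N.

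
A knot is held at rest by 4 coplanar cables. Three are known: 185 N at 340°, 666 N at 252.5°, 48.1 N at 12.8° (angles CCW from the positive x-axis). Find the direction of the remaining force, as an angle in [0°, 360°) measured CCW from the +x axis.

θ ≈ 91.7°

Sum the known components: ΣF_x = 20.48 N, ΣF_y = -687.8 N.
For equilibrium the remaining force must supply (−ΣF_x, −ΣF_y) = (-20.48, 687.8) N.
Magnitude = √((-20.48)² + (687.8)²) = 688.1 N; direction = atan2(687.8, -20.48) = 91.7°.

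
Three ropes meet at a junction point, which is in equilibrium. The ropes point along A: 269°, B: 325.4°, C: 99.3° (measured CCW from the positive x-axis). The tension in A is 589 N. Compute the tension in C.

T_C ≈ 681 N

Resolve: ΣF_x = 589 cos 269° + T_B cos 325.4° + T_C cos 99.3° = 0.
        ΣF_y = 589 sin 269° + T_B sin 325.4° + T_C sin 99.3° = 0.
The known terms sum to (-10.28, -588.9) N, so 0.8231 T_B − 0.1616 T_C = 10.28 and -0.5678 T_B + 0.9869 T_C = 588.9.
Solving simultaneously: T_B = 146.2 N, T_C = 680.9 N.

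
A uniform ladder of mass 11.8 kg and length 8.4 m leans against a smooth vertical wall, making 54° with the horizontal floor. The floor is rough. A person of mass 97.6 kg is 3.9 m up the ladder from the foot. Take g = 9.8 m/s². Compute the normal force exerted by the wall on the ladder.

Torques about the foot: N_wall · 8.4 sin 54° = 11.8×9.8×4.2 cos 54° + 97.6×9.8×3.9 cos 54° → N_wall = 364.65 N.

N_wall ≈ 365 N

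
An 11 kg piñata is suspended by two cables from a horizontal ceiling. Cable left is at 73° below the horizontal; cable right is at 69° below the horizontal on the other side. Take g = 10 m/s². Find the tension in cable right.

T_right ≈ 52.2 N

Weight W = 11 × 10 = 110 N acts straight down.
Horizontal: T_left cos 73° = T_right cos 69°  →  T_left = 1.226 T_right.
Vertical: T_left sin 73° + T_right sin 69° = 110.
Substituting the horizontal relation into the vertical equation gives 2.106 T_right = 110, so T_right = 52.24 N.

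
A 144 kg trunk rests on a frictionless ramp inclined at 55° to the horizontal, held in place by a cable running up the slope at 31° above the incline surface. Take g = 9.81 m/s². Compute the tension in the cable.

T ≈ 1350 N

Take axes along and perpendicular to the incline. Weight components: W sin 55° = 1157 N down-slope, W cos 55° = 810.3 N into the surface.
Along incline: T cos 31° = W sin 55° → T = 1350 N.
Perpendicular: N = W cos 55° − T sin 31° = 115 N.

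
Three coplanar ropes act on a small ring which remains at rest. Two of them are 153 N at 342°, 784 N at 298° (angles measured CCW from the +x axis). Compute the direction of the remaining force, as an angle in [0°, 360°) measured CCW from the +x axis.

Sum the known components: ΣF_x = 513.6 N, ΣF_y = -739.5 N.
For equilibrium the remaining force must supply (−ΣF_x, −ΣF_y) = (-513.6, 739.5) N.
Magnitude = √((-513.6)² + (739.5)²) = 900.4 N; direction = atan2(739.5, -513.6) = 124.8°.

θ ≈ 125°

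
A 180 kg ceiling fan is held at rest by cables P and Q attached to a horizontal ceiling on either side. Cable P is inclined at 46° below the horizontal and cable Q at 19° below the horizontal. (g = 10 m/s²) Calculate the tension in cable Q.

T_Q ≈ 1380 N

Weight W = 180 × 10 = 1800 N acts straight down.
Horizontal: T_P cos 46° = T_Q cos 19°  →  T_P = 1.361 T_Q.
Vertical: T_P sin 46° + T_Q sin 19° = 1800.
Substituting the horizontal relation into the vertical equation gives 1.305 T_Q = 1800, so T_Q = 1380 N.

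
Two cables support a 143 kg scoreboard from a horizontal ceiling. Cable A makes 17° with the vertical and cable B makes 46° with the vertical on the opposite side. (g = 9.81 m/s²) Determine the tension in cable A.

Angles from the horizontal: cable A is 90° − 17° = 73°, cable B is 90° − 46° = 44°.
Weight W = 143 × 9.81 = 1403 N acts straight down.
Horizontal: T_A cos 73° = T_B cos 44°  →  T_B = 0.4064 T_A.
Vertical: T_A sin 73° + T_B sin 44° = 1403.
Substituting the horizontal relation into the vertical equation gives 1.239 T_A = 1403, so T_A = 1133 N.

T_A ≈ 1130 N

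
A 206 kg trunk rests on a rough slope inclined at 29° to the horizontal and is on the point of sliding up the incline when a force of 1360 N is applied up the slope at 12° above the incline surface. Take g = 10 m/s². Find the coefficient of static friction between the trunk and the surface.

On the verge of sliding up the incline, friction is at its maximum μN and acts down the slope.
Perpendicular to incline: N = W cos 29° − P sin 12° = 1802 − 282.8 = 1519 N.
Along incline: P cos 12° − μN = W sin 29° → μ = −(W sin 29° − P cos 12°) / N = 0.2183.

μ ≈ 0.218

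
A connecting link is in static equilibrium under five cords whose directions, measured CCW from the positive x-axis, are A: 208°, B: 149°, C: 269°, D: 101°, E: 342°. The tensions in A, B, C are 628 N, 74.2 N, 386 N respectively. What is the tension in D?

T_D ≈ 919 N

Resolve: ΣF_x = 628 cos 208° + 74.2 cos 149° + 386 cos 269° + T_D cos 101° + T_E cos 342° = 0.
        ΣF_y = 628 sin 208° + 74.2 sin 149° + 386 sin 269° + T_D sin 101° + T_E sin 342° = 0.
The known terms sum to (-624.8, -642.6) N, so -0.1908 T_D + 0.9511 T_E = 624.8 and 0.9816 T_D − 0.3090 T_E = 642.6.
Solving simultaneously: T_D = 919.5 N, T_E = 841.5 N.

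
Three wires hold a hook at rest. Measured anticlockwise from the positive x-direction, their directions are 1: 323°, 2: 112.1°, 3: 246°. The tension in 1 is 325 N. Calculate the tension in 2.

Resolve: ΣF_x = 325 cos 323° + T_2 cos 112.1° + T_3 cos 246° = 0.
        ΣF_y = 325 sin 323° + T_2 sin 112.1° + T_3 sin 246° = 0.
The known terms sum to (259.6, -195.6) N, so -0.3762 T_2 − 0.4067 T_3 = -259.6 and 0.9265 T_2 − 0.9135 T_3 = 195.6.
Solving simultaneously: T_2 = 439.5 N, T_3 = 231.6 N.

T_2 ≈ 439 N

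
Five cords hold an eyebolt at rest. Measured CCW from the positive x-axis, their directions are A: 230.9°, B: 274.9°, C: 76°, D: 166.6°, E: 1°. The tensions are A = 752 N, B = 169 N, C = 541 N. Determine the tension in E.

T_E ≈ 1190 N

Resolve: ΣF_x = 752 cos 230.9° + 169 cos 274.9° + 541 cos 76° + T_D cos 166.6° + T_E cos 1° = 0.
        ΣF_y = 752 sin 230.9° + 169 sin 274.9° + 541 sin 76° + T_D sin 166.6° + T_E sin 1° = 0.
The known terms sum to (-329, -227) N, so -0.9728 T_D + 0.9998 T_E = 329 and 0.2317 T_D + 0.0175 T_E = 227.
Solving simultaneously: T_D = 889.7 N, T_E = 1195 N.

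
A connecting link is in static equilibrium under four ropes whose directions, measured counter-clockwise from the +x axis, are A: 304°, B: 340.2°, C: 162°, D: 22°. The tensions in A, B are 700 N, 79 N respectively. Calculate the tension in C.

Resolve: ΣF_x = 700 cos 304° + 79 cos 340.2° + T_C cos 162° + T_D cos 22° = 0.
        ΣF_y = 700 sin 304° + 79 sin 340.2° + T_C sin 162° + T_D sin 22° = 0.
The known terms sum to (465.8, -607.1) N, so -0.9511 T_C + 0.9272 T_D = -465.8 and 0.3090 T_C + 0.3746 T_D = 607.1.
Solving simultaneously: T_C = 1147 N, T_D = 674.3 N.

T_C ≈ 1150 N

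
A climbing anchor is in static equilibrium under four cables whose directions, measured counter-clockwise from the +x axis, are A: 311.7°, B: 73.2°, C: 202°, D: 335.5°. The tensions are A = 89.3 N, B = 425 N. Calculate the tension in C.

Resolve: ΣF_x = 89.3 cos 311.7° + 425 cos 73.2° + T_C cos 202° + T_D cos 335.5° = 0.
        ΣF_y = 89.3 sin 311.7° + 425 sin 73.2° + T_C sin 202° + T_D sin 335.5° = 0.
The known terms sum to (182.2, 340.2) N, so -0.9272 T_C + 0.9100 T_D = -182.2 and -0.3746 T_C − 0.4147 T_D = -340.2.
Solving simultaneously: T_C = 530.9 N, T_D = 340.7 N.

T_C ≈ 531 N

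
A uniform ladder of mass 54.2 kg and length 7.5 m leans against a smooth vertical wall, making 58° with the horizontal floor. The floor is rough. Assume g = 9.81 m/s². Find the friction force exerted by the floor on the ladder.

f ≈ 166 N

Torques about the foot: N_wall · 7.5 sin 58° = 54.2×9.81×3.75 cos 58° → N_wall = 166.12 N.
ΣF_x = 0: f_floor = N_wall = 166.12 N.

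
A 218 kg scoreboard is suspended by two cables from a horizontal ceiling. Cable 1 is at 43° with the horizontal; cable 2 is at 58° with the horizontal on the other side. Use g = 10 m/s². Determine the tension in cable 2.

T_2 ≈ 1620 N

Weight W = 218 × 10 = 2180 N acts straight down.
Horizontal: T_1 cos 43° = T_2 cos 58°  →  T_1 = 0.7246 T_2.
Vertical: T_1 sin 43° + T_2 sin 58° = 2180.
Substituting the horizontal relation into the vertical equation gives 1.342 T_2 = 2180, so T_2 = 1624 N.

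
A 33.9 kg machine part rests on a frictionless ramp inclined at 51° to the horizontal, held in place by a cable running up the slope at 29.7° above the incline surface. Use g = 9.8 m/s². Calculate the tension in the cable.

Take axes along and perpendicular to the incline. Weight components: W sin 51° = 258.2 N down-slope, W cos 51° = 209.1 N into the surface.
Along incline: T cos 29.7° = W sin 51° → T = 297.2 N.
Perpendicular: N = W cos 51° − T sin 29.7° = 61.81 N.

T ≈ 297 N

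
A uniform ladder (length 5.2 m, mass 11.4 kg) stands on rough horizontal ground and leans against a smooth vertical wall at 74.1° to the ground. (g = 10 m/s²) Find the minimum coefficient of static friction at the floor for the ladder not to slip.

μ_min ≈ 0.142

ΣF_y = 0: N_floor = 11.4×10 = 114 N.
Torques about the foot: N_wall · 5.2 sin 74.1° = 11.4×10×2.6 cos 74.1° → N_wall = 16.237 N.
ΣF_x = 0: f_floor = N_wall = 16.237 N.
μ_min = f_floor / N_floor = 16.237 / 114 = 0.1424.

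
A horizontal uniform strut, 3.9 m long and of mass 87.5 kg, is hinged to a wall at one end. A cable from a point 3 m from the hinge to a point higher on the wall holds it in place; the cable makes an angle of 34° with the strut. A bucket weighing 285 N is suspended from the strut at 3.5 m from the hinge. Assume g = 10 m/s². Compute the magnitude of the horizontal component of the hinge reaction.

Take torques about the hinge: T sin 34° · 3 = 87.5×10×1.95 + 285×3.5 = 2703.8 N·m.
So T = 2703.8 / (0.5592 × 3) = 1611.7 N.
ΣF_x = 0: H_x = T cos 34° = 1336.2 N.

H_x ≈ 1340 N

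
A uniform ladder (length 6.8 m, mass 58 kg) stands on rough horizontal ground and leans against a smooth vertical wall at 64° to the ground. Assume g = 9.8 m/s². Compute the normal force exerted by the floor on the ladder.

ΣF_y = 0: N_floor = 58×9.8 = 568.4 N.

N_floor ≈ 568 N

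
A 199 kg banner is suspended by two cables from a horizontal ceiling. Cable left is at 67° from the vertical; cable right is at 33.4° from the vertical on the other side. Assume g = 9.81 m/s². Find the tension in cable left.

T_left ≈ 1090 N

Angles from the horizontal: cable left is 90° − 67° = 23°, cable right is 90° − 33.4° = 56.6°.
Weight W = 199 × 9.81 = 1952 N acts straight down.
Horizontal: T_left cos 23° = T_right cos 56.6°  →  T_right = 1.672 T_left.
Vertical: T_left sin 23° + T_right sin 56.6° = 1952.
Substituting the horizontal relation into the vertical equation gives 1.787 T_left = 1952, so T_left = 1093 N.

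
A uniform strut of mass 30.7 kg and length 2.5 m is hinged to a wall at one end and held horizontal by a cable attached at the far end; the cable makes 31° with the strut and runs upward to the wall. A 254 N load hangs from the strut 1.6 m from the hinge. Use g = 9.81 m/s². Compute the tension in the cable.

T ≈ 608 N

Take torques about the hinge: T sin 31° · 2.5 = 30.7×9.81×1.25 + 254×1.6 = 782.86 N·m.
So T = 782.86 / (0.5150 × 2.5) = 608 N.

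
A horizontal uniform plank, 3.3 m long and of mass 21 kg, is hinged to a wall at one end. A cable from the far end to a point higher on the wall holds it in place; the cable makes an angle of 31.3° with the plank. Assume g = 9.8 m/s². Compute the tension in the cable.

Take torques about the hinge: T sin 31.3° · 3.3 = 21×9.8×1.65 = 339.57 N·m.
So T = 339.57 / (0.5195 × 3.3) = 198.07 N.

T ≈ 198 N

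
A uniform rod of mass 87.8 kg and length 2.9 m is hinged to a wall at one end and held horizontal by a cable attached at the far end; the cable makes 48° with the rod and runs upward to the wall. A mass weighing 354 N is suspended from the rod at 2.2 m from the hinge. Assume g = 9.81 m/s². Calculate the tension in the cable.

Take torques about the hinge: T sin 48° · 2.9 = 87.8×9.81×1.45 + 354×2.2 = 2027.7 N·m.
So T = 2027.7 / (0.7431 × 2.9) = 940.88 N.

T ≈ 941 N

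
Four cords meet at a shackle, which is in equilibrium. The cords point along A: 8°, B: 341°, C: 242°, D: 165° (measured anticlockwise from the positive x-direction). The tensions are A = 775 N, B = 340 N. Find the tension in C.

Resolve: ΣF_x = 775 cos 8° + 340 cos 341° + T_C cos 242° + T_D cos 165° = 0.
        ΣF_y = 775 sin 8° + 340 sin 341° + T_C sin 242° + T_D sin 165° = 0.
The known terms sum to (1089, -2.834) N, so -0.4695 T_C − 0.9659 T_D = -1089 and -0.8829 T_C + 0.2588 T_D = 2.834.
Solving simultaneously: T_C = 286.4 N, T_D = 988.1 N.

T_C ≈ 286 N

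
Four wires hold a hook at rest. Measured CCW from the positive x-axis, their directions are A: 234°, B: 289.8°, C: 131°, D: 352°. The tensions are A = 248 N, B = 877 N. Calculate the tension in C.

Resolve: ΣF_x = 248 cos 234° + 877 cos 289.8° + T_C cos 131° + T_D cos 352° = 0.
        ΣF_y = 248 sin 234° + 877 sin 289.8° + T_C sin 131° + T_D sin 352° = 0.
The known terms sum to (151.3, -1026) N, so -0.6561 T_C + 0.9903 T_D = -151.3 and 0.7547 T_C − 0.1392 T_D = 1026.
Solving simultaneously: T_C = 1516 N, T_D = 851.7 N.

T_C ≈ 1520 N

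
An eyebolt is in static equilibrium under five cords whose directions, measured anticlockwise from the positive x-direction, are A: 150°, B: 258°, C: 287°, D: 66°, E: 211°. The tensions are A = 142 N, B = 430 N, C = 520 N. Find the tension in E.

T_E ≈ 504 N

Resolve: ΣF_x = 142 cos 150° + 430 cos 258° + 520 cos 287° + T_D cos 66° + T_E cos 211° = 0.
        ΣF_y = 142 sin 150° + 430 sin 258° + 520 sin 287° + T_D sin 66° + T_E sin 211° = 0.
The known terms sum to (-60.34, -846.9) N, so 0.4067 T_D − 0.8572 T_E = 60.34 and 0.9135 T_D − 0.5150 T_E = 846.9.
Solving simultaneously: T_D = 1211 N, T_E = 504.4 N.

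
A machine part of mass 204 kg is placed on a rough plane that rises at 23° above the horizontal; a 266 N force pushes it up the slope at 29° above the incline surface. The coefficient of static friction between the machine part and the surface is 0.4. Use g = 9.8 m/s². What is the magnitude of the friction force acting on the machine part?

Axes along / perpendicular to the incline. W sin 23° = 781.1 N down-slope; W cos 23° = 1840 N into the surface.
Perpendicular: N = W cos 23° − P sin 29° = 1840 − 129 = 1711 N.
Along incline: P cos 29° + f = W sin 23° (friction acts up-slope) → f = 781.1 − 232.6 = 548.5 N.
|f| = 548.5 N ≤ μN = 684.5 N, so the machine part is indeed static.

f ≈ 549 N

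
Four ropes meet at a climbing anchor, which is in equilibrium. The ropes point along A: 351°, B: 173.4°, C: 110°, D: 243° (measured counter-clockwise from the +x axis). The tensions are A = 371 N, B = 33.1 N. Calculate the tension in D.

Resolve: ΣF_x = 371 cos 351° + 33.1 cos 173.4° + T_C cos 110° + T_D cos 243° = 0.
        ΣF_y = 371 sin 351° + 33.1 sin 173.4° + T_C sin 110° + T_D sin 243° = 0.
The known terms sum to (333.6, -54.23) N, so -0.3420 T_C − 0.4540 T_D = -333.6 and 0.9397 T_C − 0.8910 T_D = 54.23.
Solving simultaneously: T_C = 440 N, T_D = 403.2 N.

T_D ≈ 403 N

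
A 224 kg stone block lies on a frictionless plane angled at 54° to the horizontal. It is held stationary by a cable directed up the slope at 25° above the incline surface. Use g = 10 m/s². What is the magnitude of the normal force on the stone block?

Take axes along and perpendicular to the incline. Weight components: W sin 54° = 1812 N down-slope, W cos 54° = 1317 N into the surface.
Along incline: T cos 25° = W sin 54° → T = 2000 N.
Perpendicular: N = W cos 54° − T sin 25° = 471.6 N.

N ≈ 472 N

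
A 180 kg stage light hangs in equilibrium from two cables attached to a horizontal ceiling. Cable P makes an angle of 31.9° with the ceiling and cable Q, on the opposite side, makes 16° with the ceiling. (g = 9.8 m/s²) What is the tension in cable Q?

Weight W = 180 × 9.8 = 1764 N acts straight down.
Horizontal: T_P cos 31.9° = T_Q cos 16°  →  T_P = 1.132 T_Q.
Vertical: T_P sin 31.9° + T_Q sin 16° = 1764.
Substituting the horizontal relation into the vertical equation gives 0.874 T_Q = 1764, so T_Q = 2018 N.

T_Q ≈ 2020 N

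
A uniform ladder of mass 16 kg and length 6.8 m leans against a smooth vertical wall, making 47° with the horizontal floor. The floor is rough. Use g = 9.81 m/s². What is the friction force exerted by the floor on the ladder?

Torques about the foot: N_wall · 6.8 sin 47° = 16×9.81×3.4 cos 47° → N_wall = 73.184 N.
ΣF_x = 0: f_floor = N_wall = 73.184 N.

f ≈ 73.2 N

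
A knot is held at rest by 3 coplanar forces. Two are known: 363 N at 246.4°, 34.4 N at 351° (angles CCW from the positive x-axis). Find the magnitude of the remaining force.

F ≈ 356 N

Sum the known components: ΣF_x = -111.4 N, ΣF_y = -338 N.
For equilibrium the remaining force must supply (−ΣF_x, −ΣF_y) = (111.4, 338) N.
Magnitude = √((111.4)² + (338)²) = 355.9 N; direction = atan2(338, 111.4) = 71.8°.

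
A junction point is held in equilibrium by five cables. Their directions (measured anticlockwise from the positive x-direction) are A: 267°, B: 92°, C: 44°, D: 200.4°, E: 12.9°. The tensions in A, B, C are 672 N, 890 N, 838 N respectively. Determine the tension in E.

T_E ≈ 4320 N

Resolve: ΣF_x = 672 cos 267° + 890 cos 92° + 838 cos 44° + T_D cos 200.4° + T_E cos 12.9° = 0.
        ΣF_y = 672 sin 267° + 890 sin 92° + 838 sin 44° + T_D sin 200.4° + T_E sin 12.9° = 0.
The known terms sum to (536.6, 800.5) N, so -0.9373 T_D + 0.9748 T_E = -536.6 and -0.3486 T_D + 0.2233 T_E = -800.5.
Solving simultaneously: T_D = 5060 N, T_E = 4315 N.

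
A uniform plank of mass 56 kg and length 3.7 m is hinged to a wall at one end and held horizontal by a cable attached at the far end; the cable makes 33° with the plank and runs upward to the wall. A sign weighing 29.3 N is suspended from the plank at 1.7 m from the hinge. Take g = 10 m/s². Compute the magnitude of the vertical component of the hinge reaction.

Take torques about the hinge: T sin 33° · 3.7 = 56×10×1.85 + 29.3×1.7 = 1085.8 N·m.
So T = 1085.8 / (0.5446 × 3.7) = 538.82 N.
ΣF_y = 0: H_y = (56×10 + 29.3) − T sin 33° = 589.3 − 293.46 = 295.84 N.

|H_y| ≈ 296 N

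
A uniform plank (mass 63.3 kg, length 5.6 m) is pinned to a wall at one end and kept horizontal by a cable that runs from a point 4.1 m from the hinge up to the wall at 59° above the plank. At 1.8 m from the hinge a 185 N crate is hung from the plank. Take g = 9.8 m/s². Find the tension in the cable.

Take torques about the hinge: T sin 59° · 4.1 = 63.3×9.8×2.8 + 185×1.8 = 2070 N·m.
So T = 2070 / (0.8572 × 4.1) = 588.99 N.

T ≈ 589 N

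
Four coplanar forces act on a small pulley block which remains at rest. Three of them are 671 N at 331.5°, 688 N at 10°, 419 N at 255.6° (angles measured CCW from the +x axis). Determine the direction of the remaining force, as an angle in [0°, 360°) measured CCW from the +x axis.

θ ≈ 152°

Sum the known components: ΣF_x = 1163 N, ΣF_y = -606.5 N.
For equilibrium the remaining force must supply (−ΣF_x, −ΣF_y) = (-1163, 606.5) N.
Magnitude = √((-1163)² + (606.5)²) = 1312 N; direction = atan2(606.5, -1163) = 152.5°.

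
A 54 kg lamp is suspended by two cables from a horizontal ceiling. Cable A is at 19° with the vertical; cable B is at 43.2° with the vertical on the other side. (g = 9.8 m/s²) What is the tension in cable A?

T_A ≈ 410 N

Angles from the horizontal: cable A is 90° − 19° = 71°, cable B is 90° − 43.2° = 46.8°.
Weight W = 54 × 9.8 = 529.2 N acts straight down.
Horizontal: T_A cos 71° = T_B cos 46.8°  →  T_B = 0.4756 T_A.
Vertical: T_A sin 71° + T_B sin 46.8° = 529.2.
Substituting the horizontal relation into the vertical equation gives 1.292 T_A = 529.2, so T_A = 409.5 N.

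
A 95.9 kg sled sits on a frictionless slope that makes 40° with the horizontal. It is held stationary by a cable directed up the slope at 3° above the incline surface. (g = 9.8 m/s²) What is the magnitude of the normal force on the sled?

Take axes along and perpendicular to the incline. Weight components: W sin 40° = 604.1 N down-slope, W cos 40° = 719.9 N into the surface.
Along incline: T cos 3° = W sin 40° → T = 604.9 N.
Perpendicular: N = W cos 40° − T sin 3° = 688.3 N.

N ≈ 688 N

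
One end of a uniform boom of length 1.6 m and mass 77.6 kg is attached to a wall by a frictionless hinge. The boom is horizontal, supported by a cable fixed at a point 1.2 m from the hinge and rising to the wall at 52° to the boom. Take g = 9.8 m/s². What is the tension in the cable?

T ≈ 643 N

Take torques about the hinge: T sin 52° · 1.2 = 77.6×9.8×0.8 = 608.38 N·m.
So T = 608.38 / (0.7880 × 1.2) = 643.38 N.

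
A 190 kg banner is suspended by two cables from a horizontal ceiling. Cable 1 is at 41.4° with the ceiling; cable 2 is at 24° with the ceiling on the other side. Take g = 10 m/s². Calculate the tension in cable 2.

Weight W = 190 × 10 = 1900 N acts straight down.
Horizontal: T_1 cos 41.4° = T_2 cos 24°  →  T_1 = 1.218 T_2.
Vertical: T_1 sin 41.4° + T_2 sin 24° = 1900.
Substituting the horizontal relation into the vertical equation gives 1.212 T_2 = 1900, so T_2 = 1567 N.

T_2 ≈ 1570 N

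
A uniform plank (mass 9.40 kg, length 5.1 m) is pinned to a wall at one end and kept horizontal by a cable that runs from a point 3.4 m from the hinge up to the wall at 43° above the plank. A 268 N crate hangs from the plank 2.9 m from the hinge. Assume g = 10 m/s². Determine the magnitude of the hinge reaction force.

Take torques about the hinge: T sin 43° · 3.4 = 9.40×10×2.55 + 268×2.9 = 1016.9 N·m.
So T = 1016.9 / (0.6820 × 3.4) = 438.55 N.
ΣF_x = 0: H_x = T cos 43° = 320.73 N.
ΣF_y = 0: H_y = (9.40×10 + 268) − T sin 43° = 362 − 299.09 = 62.912 N.
|H| = √(H_x² + H_y²) = √((320.73)² + (62.912)²) = 326.84 N.

|H| ≈ 327 N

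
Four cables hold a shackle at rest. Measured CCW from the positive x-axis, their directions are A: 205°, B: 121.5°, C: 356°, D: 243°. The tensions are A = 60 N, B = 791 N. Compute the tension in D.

T_D ≈ 668 N

Resolve: ΣF_x = 60 cos 205° + 791 cos 121.5° + T_C cos 356° + T_D cos 243° = 0.
        ΣF_y = 60 sin 205° + 791 sin 121.5° + T_C sin 356° + T_D sin 243° = 0.
The known terms sum to (-467.7, 649.1) N, so 0.9976 T_C − 0.4540 T_D = 467.7 and -0.0698 T_C − 0.8910 T_D = -649.1.
Solving simultaneously: T_C = 772.8 N, T_D = 668 N.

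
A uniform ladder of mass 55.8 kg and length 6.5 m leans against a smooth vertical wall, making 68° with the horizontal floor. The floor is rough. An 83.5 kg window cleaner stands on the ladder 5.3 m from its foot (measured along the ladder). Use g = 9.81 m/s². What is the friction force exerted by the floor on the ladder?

Torques about the foot: N_wall · 6.5 sin 68° = 55.8×9.81×3.25 cos 68° + 83.5×9.81×5.3 cos 68° → N_wall = 380.43 N.
ΣF_x = 0: f_floor = N_wall = 380.43 N.

f ≈ 380 N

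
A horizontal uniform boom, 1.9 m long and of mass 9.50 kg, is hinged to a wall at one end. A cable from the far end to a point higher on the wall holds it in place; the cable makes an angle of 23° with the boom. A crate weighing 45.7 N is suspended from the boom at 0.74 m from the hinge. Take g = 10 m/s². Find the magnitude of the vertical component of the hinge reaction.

Take torques about the hinge: T sin 23° · 1.9 = 9.50×10×0.95 + 45.7×0.74 = 124.07 N·m.
So T = 124.07 / (0.3907 × 1.9) = 167.12 N.
ΣF_y = 0: H_y = (9.50×10 + 45.7) − T sin 23° = 140.7 − 65.299 = 75.401 N.

|H_y| ≈ 75.4 N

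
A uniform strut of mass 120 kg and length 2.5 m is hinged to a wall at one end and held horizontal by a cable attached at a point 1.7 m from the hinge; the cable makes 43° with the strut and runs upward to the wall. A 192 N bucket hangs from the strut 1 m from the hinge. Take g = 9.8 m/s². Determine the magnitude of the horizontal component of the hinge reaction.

Take torques about the hinge: T sin 43° · 1.7 = 120×9.8×1.25 + 192×1 = 1662 N·m.
So T = 1662 / (0.6820 × 1.7) = 1433.5 N.
ΣF_x = 0: H_x = T cos 43° = 1048.4 N.

H_x ≈ 1050 N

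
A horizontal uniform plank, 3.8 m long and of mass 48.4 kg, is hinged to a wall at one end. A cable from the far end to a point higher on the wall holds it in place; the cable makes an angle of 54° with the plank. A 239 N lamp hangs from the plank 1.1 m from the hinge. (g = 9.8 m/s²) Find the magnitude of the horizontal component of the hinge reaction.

H_x ≈ 223 N

Take torques about the hinge: T sin 54° · 3.8 = 48.4×9.8×1.9 + 239×1.1 = 1164.1 N·m.
So T = 1164.1 / (0.8090 × 3.8) = 378.66 N.
ΣF_x = 0: H_x = T cos 54° = 222.57 N.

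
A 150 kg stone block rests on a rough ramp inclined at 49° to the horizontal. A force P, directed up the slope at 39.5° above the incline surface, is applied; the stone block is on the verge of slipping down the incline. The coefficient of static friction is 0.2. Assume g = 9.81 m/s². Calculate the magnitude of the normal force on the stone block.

N ≈ 59.8 N

On the verge of sliding down the incline, friction equals μN and acts up the slope.
Perpendicular: N + P sin 39.5° = W cos 49° = 965.4 N.
Along incline: P cos 39.5° + μN = W sin 49° with W sin 49° = 1111 N.
Solving the pair for P and N: P = 1424 N, N = 59.77 N (and f = μN = 11.95 N).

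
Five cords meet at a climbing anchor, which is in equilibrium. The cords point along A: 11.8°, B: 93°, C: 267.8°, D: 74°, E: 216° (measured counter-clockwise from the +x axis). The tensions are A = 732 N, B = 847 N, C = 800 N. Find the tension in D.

Resolve: ΣF_x = 732 cos 11.8° + 847 cos 93° + 800 cos 267.8° + T_D cos 74° + T_E cos 216° = 0.
        ΣF_y = 732 sin 11.8° + 847 sin 93° + 800 sin 267.8° + T_D sin 74° + T_E sin 216° = 0.
The known terms sum to (641.5, 196.1) N, so 0.2756 T_D − 0.8090 T_E = -641.5 and 0.9613 T_D − 0.5878 T_E = -196.1.
Solving simultaneously: T_D = 354.7 N, T_E = 913.8 N.

T_D ≈ 355 N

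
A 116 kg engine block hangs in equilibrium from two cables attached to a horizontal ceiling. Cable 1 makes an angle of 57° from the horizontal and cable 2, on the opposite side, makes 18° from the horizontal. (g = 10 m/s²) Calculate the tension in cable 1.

T_1 ≈ 1140 N

Weight W = 116 × 10 = 1160 N acts straight down.
Horizontal: T_1 cos 57° = T_2 cos 18°  →  T_2 = 0.5727 T_1.
Vertical: T_1 sin 57° + T_2 sin 18° = 1160.
Substituting the horizontal relation into the vertical equation gives 1.016 T_1 = 1160, so T_1 = 1142 N.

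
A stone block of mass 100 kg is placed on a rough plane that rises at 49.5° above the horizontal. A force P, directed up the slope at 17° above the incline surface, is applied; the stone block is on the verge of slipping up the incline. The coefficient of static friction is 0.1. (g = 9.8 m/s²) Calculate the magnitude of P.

P ≈ 821 N

On the verge of sliding up the incline, friction equals μN and acts down the slope.
Perpendicular: N + P sin 17° = W cos 49.5° = 636.5 N.
Along incline: P cos 17° = W sin 49.5° + μN  with W sin 49.5° = 745.2 N.
Solving the pair for P and N: P = 820.7 N, N = 396.5 N (and f = μN = 39.65 N).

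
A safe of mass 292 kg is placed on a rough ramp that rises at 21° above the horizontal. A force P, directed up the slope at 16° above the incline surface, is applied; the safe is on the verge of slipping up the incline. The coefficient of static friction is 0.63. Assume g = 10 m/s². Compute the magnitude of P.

P ≈ 2440 N

On the verge of sliding up the incline, friction equals μN and acts down the slope.
Perpendicular: N + P sin 16° = W cos 21° = 2726 N.
Along incline: P cos 16° = W sin 21° + μN  with W sin 21° = 1046 N.
Solving the pair for P and N: P = 2435 N, N = 2055 N (and f = μN = 1295 N).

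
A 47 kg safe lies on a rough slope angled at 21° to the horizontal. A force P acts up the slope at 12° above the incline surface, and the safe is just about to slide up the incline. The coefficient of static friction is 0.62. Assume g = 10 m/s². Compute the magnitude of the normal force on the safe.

N ≈ 356 N

On the verge of sliding up the incline, friction equals μN and acts down the slope.
Perpendicular: N + P sin 12° = W cos 21° = 438.8 N.
Along incline: P cos 12° = W sin 21° + μN  with W sin 21° = 168.4 N.
Solving the pair for P and N: P = 397.9 N, N = 356.1 N (and f = μN = 220.8 N).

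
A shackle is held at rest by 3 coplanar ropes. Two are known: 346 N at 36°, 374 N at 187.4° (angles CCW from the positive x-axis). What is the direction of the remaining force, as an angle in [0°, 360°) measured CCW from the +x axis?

θ ≈ 300°

Sum the known components: ΣF_x = -90.97 N, ΣF_y = 155.2 N.
For equilibrium the remaining force must supply (−ΣF_x, −ΣF_y) = (90.97, -155.2) N.
Magnitude = √((90.97)² + (-155.2)²) = 179.9 N; direction = atan2(-155.2, 90.97) = 300.4°.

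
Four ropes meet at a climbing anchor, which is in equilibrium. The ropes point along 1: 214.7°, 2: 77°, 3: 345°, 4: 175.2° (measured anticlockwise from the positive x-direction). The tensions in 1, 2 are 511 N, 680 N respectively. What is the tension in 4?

Resolve: ΣF_x = 511 cos 214.7° + 680 cos 77° + T_3 cos 345° + T_4 cos 175.2° = 0.
        ΣF_y = 511 sin 214.7° + 680 sin 77° + T_3 sin 345° + T_4 sin 175.2° = 0.
The known terms sum to (-267.1, 371.7) N, so 0.9659 T_3 − 0.9965 T_4 = 267.1 and -0.2588 T_3 + 0.0837 T_4 = -371.7.
Solving simultaneously: T_3 = 1965 N, T_4 = 1637 N.

T_4 ≈ 1640 N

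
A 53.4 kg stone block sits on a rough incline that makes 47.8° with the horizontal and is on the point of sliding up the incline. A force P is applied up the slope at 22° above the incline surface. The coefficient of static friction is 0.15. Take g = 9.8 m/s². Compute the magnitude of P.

P ≈ 448 N

On the verge of sliding up the incline, friction equals μN and acts down the slope.
Perpendicular: N + P sin 22° = W cos 47.8° = 351.5 N.
Along incline: P cos 22° = W sin 47.8° + μN  with W sin 47.8° = 387.7 N.
Solving the pair for P and N: P = 447.9 N, N = 183.8 N (and f = μN = 27.56 N).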